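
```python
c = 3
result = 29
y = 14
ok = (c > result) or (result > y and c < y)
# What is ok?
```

Trace:
`c = 3` → c = 3
`result = 29` → result = 29
`y = 14` → y = 14
`ok = (c > result) or (result > y and c < y)` → ok = True
So ok = True

Answer: True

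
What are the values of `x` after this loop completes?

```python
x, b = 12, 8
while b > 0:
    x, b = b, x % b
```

GCD of 12 and 8
`x` takes the values: 12 → 8 → 4

Answer: 4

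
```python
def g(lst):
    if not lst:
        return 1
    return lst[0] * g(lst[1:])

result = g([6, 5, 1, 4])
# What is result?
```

Product over [6, 5, 1, 4] = 6 * 5 * 1 * 4 = 120

Answer: 120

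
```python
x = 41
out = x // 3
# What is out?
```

Trace:
`x = 41` → x = 41
`out = x // 3` → out = 13
So out = 13

Answer: 13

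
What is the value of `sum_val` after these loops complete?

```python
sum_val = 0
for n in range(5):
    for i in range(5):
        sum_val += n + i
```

Sum of all n+i for n,i in 5x5
`sum_val` takes the values: 0 → 1 → 3 → 6 → 10 → 11 → 13 → 16 → 20 → 25 → 27 → 30 → 34 → 39 → 45 → 48 → 52 → 57 → 63 → 70 → 74 → 79 → 85 → 92 → 100

Answer: 100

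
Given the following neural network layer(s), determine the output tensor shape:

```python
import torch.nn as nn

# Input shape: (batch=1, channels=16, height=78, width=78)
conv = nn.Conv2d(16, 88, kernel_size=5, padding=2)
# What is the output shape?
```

Input: (1, 16, 78, 78) -> Output: (1, 88, 78, 78)

Answer: (1, 88, 78, 78)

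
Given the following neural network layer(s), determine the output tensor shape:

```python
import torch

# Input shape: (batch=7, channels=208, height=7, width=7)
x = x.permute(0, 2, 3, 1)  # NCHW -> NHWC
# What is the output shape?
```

Input: (7, 208, 7, 7) -> Output: (7, 7, 7, 208)

Answer: (7, 7, 7, 208)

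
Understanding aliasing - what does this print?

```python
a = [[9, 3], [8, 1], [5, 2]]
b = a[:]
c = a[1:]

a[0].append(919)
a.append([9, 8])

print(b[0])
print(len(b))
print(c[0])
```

Key concept: slice with nested mutation.
Step by step:
`a = [[9, 3], [8, 1], [5, 2]]` → a = [[9, 3], [8, 1], [5, 2]]
`b = a[:]` → b = [[9, 3], [8, 1], [5, 2]]
`c = a[1:]` → c = [[8, 1], [5, 2]]
`a[0].append(919)` → a = [[9, 3, 919], [8, 1], [5, 2]]; b = [[9, 3, 919], [8, 1], [5, 2]]
`a.append([9, 8])` → a = [[9, 3, 919], [8, 1], [5, 2], [9, 8]]
`print(b[0])` → prints [9, 3, 919]
`print(len(b))` → prints 3
`print(c[0])` → prints [8, 1]

Answer:
[9, 3, 919]
3
[8, 1]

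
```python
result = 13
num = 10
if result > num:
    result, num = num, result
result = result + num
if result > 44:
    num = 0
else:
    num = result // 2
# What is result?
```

Trace:
`result = 13` → result = 13
`num = 10` → num = 10
`if result > num: ...` → result > num is True → result = 10; num = 13
`result = result + num` → result = 23
`if result > 44: ...` → result > 44 is False, take else branch → num = 11
So result = 23

Answer: 23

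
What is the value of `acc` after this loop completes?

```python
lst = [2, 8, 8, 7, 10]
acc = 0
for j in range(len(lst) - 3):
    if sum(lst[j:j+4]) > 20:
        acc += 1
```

Count windows with sum > 20
`acc` takes the values: 0 → 1 → 2

Answer: 2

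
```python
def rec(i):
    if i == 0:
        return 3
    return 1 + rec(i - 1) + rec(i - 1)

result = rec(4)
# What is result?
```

rec(i) = 1 + 2·rec(i-1), rec(0)=3. Closed form: (3+1)·2^4 - 1 = 63.

Answer: 63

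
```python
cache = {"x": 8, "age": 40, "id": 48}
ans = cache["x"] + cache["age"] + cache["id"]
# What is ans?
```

Trace:
`cache = {"x": 8, "age": 40, "id": 48}` → cache = {'x': 8, 'age': 40, 'id': 48}
`ans = cache["x"] + cache["age"] + cache["id"]` → ans = 96
So ans = 96

Answer: 96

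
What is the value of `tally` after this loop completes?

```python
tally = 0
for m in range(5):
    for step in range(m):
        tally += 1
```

Triangle number: 0+1+2+...+4
`tally` takes the values: 0 → 1 → 2 → 3 → 4 → 5 → 6 → 7 → 8 → 9 → 10

Answer: 10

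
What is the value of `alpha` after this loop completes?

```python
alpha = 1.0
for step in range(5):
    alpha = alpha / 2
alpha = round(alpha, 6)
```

Halving LR 5 times: 1 / 2^5
`alpha` takes the values: 1.0 → 0.5 → 0.25 → 0.125 → 0.0625 → 0.03125

Answer: 0.03125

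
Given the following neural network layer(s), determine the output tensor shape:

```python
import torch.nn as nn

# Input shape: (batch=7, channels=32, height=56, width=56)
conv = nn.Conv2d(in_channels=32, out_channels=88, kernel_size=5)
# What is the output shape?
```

Input: (7, 32, 56, 56) -> Output: (7, 88, 52, 52)

Answer: (7, 88, 52, 52)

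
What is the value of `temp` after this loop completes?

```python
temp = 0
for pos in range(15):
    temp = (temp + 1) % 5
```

Increment mod 5, 15 times = 0
`temp` takes the values: 0 → 1 → 2 → 3 → 4 → 0 → 1 → 2 → 3 → 4 → 0 → 1 → 2 → 3 → 4 → 0

Answer: 0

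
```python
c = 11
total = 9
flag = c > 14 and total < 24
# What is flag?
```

Trace:
`c = 11` → c = 11
`total = 9` → total = 9
`flag = c > 14 and total < 24` → flag = False
So flag = False

Answer: False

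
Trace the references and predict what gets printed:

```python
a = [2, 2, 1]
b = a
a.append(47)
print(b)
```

Key concept: basic list aliasing.
Step by step:
`a = [2, 2, 1]` → a = [2, 2, 1]
`b = a` → b = [2, 2, 1] (same object as a)
`a.append(47)` → a = [2, 2, 1, 47] (same object as b); b = [2, 2, 1, 47] (same object as a)
`print(b)` → prints [2, 2, 1, 47]

Answer: [2, 2, 1, 47]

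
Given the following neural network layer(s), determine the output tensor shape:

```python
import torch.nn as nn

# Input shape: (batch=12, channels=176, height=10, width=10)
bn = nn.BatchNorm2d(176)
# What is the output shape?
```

Input: (12, 176, 10, 10) -> Output: (12, 176, 10, 10)

Answer: (12, 176, 10, 10)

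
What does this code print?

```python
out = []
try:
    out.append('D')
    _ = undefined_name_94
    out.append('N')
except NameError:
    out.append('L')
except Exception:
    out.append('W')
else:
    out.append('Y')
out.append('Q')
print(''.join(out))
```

Execution trace: 'D' (try body) → 'L' (except NameError) → 'Q' (after the try/except). Output: DLQ

Answer: DLQ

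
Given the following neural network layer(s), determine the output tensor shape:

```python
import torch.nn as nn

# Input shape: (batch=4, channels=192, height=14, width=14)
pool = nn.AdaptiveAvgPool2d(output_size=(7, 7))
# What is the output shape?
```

Input: (4, 192, 14, 14) -> Output: (4, 192, 7, 7)

Answer: (4, 192, 7, 7)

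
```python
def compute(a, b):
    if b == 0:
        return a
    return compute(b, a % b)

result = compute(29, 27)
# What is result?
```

compute(29, 27) -> compute(27, 2) -> compute(2, 1) -> compute(1, 0) -> 1

Answer: 1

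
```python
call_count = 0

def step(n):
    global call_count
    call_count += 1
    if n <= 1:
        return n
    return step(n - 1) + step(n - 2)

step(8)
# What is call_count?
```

Calls(n) = 1 + Calls(n-1) + Calls(n-2); Calls(0)=Calls(1)=1. For n=8 this gives 67.

Answer: 67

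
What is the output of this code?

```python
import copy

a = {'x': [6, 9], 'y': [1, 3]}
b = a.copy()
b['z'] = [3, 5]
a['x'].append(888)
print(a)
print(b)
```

Key concept: shallow copy of dict with mutable values.
Step by step:
`a = {'x': [6, 9], 'y': [1, 3]}` → a = {'x': [6, 9], 'y': [1, 3]}
`b = a.copy()` → b = {'x': [6, 9], 'y': [1, 3]}
`b['z'] = [3, 5]` → b = {'x': [6, 9], 'y': [1, 3], 'z': [3, 5]}
`a['x'].append(888)` → a = {'x': [6, 9, 888], 'y': [1, 3]}; b = {'x': [6, 9, 888], 'y': [1, 3], 'z': [3, 5]}
`print(a)` → prints {'x': [6, 9, 888], 'y': [1, 3]}
`print(b)` → prints {'x': [6, 9, 888], 'y': [1, 3], 'z': [3, 5]}

Answer:
{'x': [6, 9, 888], 'y': [1, 3]}
{'x': [6, 9, 888], 'y': [1, 3], 'z': [3, 5]}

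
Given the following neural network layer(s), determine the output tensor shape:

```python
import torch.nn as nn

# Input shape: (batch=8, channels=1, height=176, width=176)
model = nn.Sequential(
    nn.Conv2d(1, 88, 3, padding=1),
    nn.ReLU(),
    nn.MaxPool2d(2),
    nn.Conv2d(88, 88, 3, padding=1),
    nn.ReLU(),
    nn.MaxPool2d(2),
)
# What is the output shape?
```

Input: (8, 1, 176, 176) -> after first Conv2d: (8, 88, 176, 176) -> after first MaxPool2d: (8, 88, 88, 88) -> after second Conv2d: (8, 88, 88, 88) -> Output: (8, 88, 44, 44)

Answer: (8, 88, 44, 44)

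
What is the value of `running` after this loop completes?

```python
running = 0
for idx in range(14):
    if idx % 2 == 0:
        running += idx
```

Sum of even numbers 0 to 13
`running` takes the values: 0 → 2 → 6 → 12 → 20 → 30 → 42

Answer: 42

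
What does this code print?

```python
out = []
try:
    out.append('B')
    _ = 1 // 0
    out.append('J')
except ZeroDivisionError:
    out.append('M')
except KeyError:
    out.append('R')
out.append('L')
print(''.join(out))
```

Execution trace: 'B' (try body) → 'M' (except ZeroDivisionError) → 'L' (after the try/except). Output: BML

Answer: BML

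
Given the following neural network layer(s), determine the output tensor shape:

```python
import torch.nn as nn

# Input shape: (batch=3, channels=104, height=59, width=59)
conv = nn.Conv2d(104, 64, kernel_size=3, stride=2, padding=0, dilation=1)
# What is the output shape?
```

Input: (3, 104, 59, 59) -> Output: (3, 64, 29, 29)

Answer: (3, 64, 29, 29)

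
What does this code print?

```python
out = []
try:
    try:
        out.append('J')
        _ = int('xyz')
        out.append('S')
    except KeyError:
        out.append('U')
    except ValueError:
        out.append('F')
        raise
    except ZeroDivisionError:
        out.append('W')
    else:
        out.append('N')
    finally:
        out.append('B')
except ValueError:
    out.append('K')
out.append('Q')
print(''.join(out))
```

Execution trace: 'J' (inner try body) → 'F' (inner except ValueError) → 'B' (inner finally) → 'K' (outer except ValueError) → 'Q' (after the try/except). Output: JFBKQ

Answer: JFBKQ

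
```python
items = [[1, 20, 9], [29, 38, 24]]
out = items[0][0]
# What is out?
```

Trace:
`items = [[1, 20, 9], [29, 38, 24]]` → items = [[1, 20, 9], [29, 38, 24]]
`out = items[0][0]` → out = 1
So out = 1

Answer: 1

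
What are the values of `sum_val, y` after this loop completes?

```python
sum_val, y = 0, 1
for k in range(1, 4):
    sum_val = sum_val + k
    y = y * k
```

Sum and factorial of 1 to 3
`sum_val, y` takes the values: (0, 1) → (1, 1) → (3, 1) → (3, 2) → (6, 2) → (6, 6)

Answer: 6, 6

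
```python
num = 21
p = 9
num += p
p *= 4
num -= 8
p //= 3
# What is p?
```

Trace:
`num = 21` → num = 21
`p = 9` → p = 9
`num += p` → num = 30
`p *= 4` → p = 36
`num -= 8` → num = 22
`p //= 3` → p = 12
So p = 12

Answer: 12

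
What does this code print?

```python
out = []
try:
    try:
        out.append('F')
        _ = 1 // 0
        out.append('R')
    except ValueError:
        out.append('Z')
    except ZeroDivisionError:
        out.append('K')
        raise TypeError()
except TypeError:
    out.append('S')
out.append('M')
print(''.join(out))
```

Execution trace: 'F' (inner try body) → 'K' (inner except ZeroDivisionError) → 'S' (outer except TypeError) → 'M' (after the try/except). Output: FKSM

Answer: FKSM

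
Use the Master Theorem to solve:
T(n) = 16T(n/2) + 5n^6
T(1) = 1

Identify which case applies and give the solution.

a=16, b=2, f(n)=5n^6. log_2(16) = 4. Since c=6 > 4 and the regularity condition holds (16(n/2)^6 = (16/2^6)n^6 with 16/2^6 < 1), Case 3 applies: T(n) = Θ(f(n)) = O(n^6).

Answer: O(n^6) - Case 3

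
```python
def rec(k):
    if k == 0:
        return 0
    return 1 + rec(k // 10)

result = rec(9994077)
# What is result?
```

Count of digits of 9994077: 7

Answer: 7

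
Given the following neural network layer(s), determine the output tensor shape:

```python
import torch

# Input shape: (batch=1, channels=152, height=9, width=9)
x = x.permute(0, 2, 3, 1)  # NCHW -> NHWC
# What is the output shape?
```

Input: (1, 152, 9, 9) -> Output: (1, 9, 9, 152)

Answer: (1, 9, 9, 152)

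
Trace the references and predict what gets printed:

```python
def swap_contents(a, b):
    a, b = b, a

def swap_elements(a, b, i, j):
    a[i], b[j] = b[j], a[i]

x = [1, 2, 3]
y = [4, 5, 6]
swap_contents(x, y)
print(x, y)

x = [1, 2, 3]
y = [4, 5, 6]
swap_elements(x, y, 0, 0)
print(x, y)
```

Key concept: parameter rebinding vs mutation.
Step by step:
`x = [1, 2, 3]` → x = [1, 2, 3]
`y = [4, 5, 6]` → y = [4, 5, 6]
`swap_contents(x, y)` → no visible change to tracked variables
`print(x, y)` → prints [1, 2, 3] [4, 5, 6]
`x = [1, 2, 3]` → x = [1, 2, 3]
`y = [4, 5, 6]` → y = [4, 5, 6]
`swap_elements(x, y, 0, 0)` → x = [4, 2, 3]; y = [1, 5, 6]
`print(x, y)` → prints [4, 2, 3] [1, 5, 6]

Answer:
[1, 2, 3] [4, 5, 6]
[4, 2, 3] [1, 5, 6]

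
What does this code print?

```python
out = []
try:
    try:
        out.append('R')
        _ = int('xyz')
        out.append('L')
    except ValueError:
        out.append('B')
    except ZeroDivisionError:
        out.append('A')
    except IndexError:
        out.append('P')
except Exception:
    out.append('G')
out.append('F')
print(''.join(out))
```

Execution trace: 'R' (inner try body) → 'B' (inner except ValueError) → 'F' (after the try/except). Output: RBF

Answer: RBF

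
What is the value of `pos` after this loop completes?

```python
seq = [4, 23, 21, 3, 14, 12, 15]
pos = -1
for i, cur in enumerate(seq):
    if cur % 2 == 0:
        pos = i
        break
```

First even number index in [4, 23, 21, 3, 14, 12, 15]
`pos` takes the values: -1 → 0

Answer: 0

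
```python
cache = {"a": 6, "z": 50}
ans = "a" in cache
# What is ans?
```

Trace:
`cache = {"a": 6, "z": 50}` → cache = {'a': 6, 'z': 50}
`ans = "a" in cache` → ans = True
So ans = True

Answer: True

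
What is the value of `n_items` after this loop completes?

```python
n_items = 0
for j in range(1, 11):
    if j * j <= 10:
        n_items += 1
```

Count numbers where j² ≤ 10
`n_items` takes the values: 0 → 1 → 2 → 3

Answer: 3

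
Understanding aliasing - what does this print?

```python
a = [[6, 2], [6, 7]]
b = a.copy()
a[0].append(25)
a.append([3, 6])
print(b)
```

Key concept: shallow copy with nested lists.
Step by step:
`a = [[6, 2], [6, 7]]` → a = [[6, 2], [6, 7]]
`b = a.copy()` → b = [[6, 2], [6, 7]]
`a[0].append(25)` → a = [[6, 2, 25], [6, 7]]; b = [[6, 2, 25], [6, 7]]
`a.append([3, 6])` → a = [[6, 2, 25], [6, 7], [3, 6]]
`print(b)` → prints [[6, 2, 25], [6, 7]]

Answer: [[6, 2, 25], [6, 7]]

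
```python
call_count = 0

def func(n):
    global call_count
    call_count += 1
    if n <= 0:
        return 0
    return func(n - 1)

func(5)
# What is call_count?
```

Linear recursion stepping by 1: 6 calls from n=5 down to ≤0.

Answer: 6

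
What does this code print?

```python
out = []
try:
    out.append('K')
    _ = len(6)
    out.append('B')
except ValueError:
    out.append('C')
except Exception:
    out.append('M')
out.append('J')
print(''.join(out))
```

Execution trace: 'K' (try body) → 'M' (except Exception) → 'J' (after the try/except). Output: KMJ

Answer: KMJ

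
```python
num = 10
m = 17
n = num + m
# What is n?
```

Trace:
`num = 10` → num = 10
`m = 17` → m = 17
`n = num + m` → n = 27
So n = 27

Answer: 27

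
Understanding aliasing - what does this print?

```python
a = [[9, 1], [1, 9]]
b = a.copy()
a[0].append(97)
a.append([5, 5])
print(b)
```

Key concept: shallow copy with nested lists.
Step by step:
`a = [[9, 1], [1, 9]]` → a = [[9, 1], [1, 9]]
`b = a.copy()` → b = [[9, 1], [1, 9]]
`a[0].append(97)` → a = [[9, 1, 97], [1, 9]]; b = [[9, 1, 97], [1, 9]]
`a.append([5, 5])` → a = [[9, 1, 97], [1, 9], [5, 5]]
`print(b)` → prints [[9, 1, 97], [1, 9]]

Answer: [[9, 1, 97], [1, 9]]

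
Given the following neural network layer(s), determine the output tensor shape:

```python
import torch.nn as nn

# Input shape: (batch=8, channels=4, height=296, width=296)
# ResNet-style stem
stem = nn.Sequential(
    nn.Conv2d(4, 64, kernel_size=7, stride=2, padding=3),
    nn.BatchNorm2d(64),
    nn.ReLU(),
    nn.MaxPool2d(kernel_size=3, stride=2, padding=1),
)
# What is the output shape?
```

Input: (8, 4, 296, 296) -> after Conv2d 7x7 stride=2: (8, 64, 148, 148) -> Output: (8, 64, 74, 74)

Answer: (8, 64, 74, 74)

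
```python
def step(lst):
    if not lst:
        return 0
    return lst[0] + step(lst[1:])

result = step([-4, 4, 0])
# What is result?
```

(-4) + 4 + 0 + 0 = 0

Answer: 0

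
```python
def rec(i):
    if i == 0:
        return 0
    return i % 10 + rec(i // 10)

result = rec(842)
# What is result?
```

Sum of digits of 842: 2 + 4 + 8 = 14

Answer: 14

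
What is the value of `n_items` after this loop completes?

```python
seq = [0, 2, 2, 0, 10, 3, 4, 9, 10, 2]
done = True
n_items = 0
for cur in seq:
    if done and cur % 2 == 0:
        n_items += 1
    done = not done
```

Count even values at even positions
`n_items` takes the values: 0 → 1 → 2 → 3 → 4 → 5

Answer: 5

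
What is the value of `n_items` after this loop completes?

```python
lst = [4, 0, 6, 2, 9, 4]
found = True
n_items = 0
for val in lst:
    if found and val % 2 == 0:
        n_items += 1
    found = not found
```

Count even values at even positions
`n_items` takes the values: 0 → 1 → 2

Answer: 2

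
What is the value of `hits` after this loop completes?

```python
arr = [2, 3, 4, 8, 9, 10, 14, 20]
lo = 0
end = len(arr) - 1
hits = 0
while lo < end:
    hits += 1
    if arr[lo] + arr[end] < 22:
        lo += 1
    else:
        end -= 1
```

Steps to find pair summing to 22
`hits` takes the values: 0 → 1 → 2 → 3 → 4 → 5 → 6 → 7

Answer: 7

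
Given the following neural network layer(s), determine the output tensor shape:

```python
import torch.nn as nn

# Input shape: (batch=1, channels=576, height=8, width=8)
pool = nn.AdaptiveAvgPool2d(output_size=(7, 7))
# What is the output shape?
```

Input: (1, 576, 8, 8) -> Output: (1, 576, 7, 7)

Answer: (1, 576, 7, 7)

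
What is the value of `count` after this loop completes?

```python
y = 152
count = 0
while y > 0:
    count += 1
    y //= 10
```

Count digits by repeated division by 10
`count` takes the values: 0 → 1 → 2 → 3

Answer: 3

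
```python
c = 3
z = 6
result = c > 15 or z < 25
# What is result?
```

Trace:
`c = 3` → c = 3
`z = 6` → z = 6
`result = c > 15 or z < 25` → result = True
So result = True

Answer: True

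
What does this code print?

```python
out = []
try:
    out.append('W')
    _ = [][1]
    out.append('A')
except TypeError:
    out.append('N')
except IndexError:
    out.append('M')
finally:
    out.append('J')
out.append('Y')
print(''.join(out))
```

Execution trace: 'W' (try body) → 'M' (except IndexError) → 'J' (finally) → 'Y' (after the try/except). Output: WMJY

Answer: WMJY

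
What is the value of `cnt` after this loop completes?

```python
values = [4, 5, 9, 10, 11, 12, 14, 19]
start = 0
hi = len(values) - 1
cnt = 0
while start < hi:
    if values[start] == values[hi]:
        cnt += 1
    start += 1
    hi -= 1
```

Count matching pairs from ends
`cnt` takes the values: 0

Answer: 0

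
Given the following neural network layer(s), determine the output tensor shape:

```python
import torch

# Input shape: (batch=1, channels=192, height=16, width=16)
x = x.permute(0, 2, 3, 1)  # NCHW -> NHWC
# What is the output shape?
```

Input: (1, 192, 16, 16) -> Output: (1, 16, 16, 192)

Answer: (1, 16, 16, 192)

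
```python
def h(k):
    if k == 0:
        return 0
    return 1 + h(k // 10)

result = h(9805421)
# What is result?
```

Count of digits of 9805421: 7

Answer: 7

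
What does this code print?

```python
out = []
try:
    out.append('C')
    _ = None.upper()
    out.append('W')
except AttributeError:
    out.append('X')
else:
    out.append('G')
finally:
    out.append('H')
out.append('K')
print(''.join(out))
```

Execution trace: 'C' (try body) → 'X' (except AttributeError) → 'H' (finally) → 'K' (after the try/except). Output: CXHK

Answer: CXHK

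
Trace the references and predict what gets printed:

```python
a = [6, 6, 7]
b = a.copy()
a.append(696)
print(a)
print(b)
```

Key concept: list.copy() creates independent copy.
Step by step:
`a = [6, 6, 7]` → a = [6, 6, 7]
`b = a.copy()` → b = [6, 6, 7]
`a.append(696)` → a = [6, 6, 7, 696]
`print(a)` → prints [6, 6, 7, 696]
`print(b)` → prints [6, 6, 7]

Answer:
[6, 6, 7, 696]
[6, 6, 7]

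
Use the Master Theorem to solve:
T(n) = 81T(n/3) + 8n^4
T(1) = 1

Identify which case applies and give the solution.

a=81, b=3, f(n)=8n^4. log_3(81) = 4. Since c=4 = 4, Case 2 applies: T(n) = Θ(n^log_b(a) · log n) = O(n^4 log n).

Answer: O(n^4 log n) - Case 2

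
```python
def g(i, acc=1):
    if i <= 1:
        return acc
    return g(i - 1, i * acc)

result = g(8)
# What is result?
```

Accumulator trace (n, acc): (8, 1) -> (7, 8) -> (6, 56) -> (5, 336) -> (4, 1680) -> (3, 6720) -> (2, 20160) -> (1, 40320) -> return 40320

Answer: 40320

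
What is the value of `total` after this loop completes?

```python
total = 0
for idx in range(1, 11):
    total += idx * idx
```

Sum of squares 1² to 10² = 385
`total` takes the values: 0 → 1 → 5 → 14 → 30 → 55 → 91 → 140 → 204 → 285 → 385

Answer: 385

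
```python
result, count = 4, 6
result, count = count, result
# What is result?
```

Trace:
`result, count = 4, 6` → result = 4; count = 6
`result, count = count, result` → result = 6; count = 4
So result = 6

Answer: 6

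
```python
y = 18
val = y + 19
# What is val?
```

Trace:
`y = 18` → y = 18
`val = y + 19` → val = 37
So val = 37

Answer: 37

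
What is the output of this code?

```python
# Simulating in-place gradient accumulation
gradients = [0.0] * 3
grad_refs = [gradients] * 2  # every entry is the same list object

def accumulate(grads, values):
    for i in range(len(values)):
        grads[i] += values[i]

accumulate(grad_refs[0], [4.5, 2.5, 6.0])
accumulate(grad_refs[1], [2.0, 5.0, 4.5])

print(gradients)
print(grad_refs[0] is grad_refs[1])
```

Key concept: gradient accumulation aliasing.
Step by step:
`gradients = [0.0] * 3` → gradients = [0.0, 0.0, 0.0]
`grad_refs = [gradients] * 2` → grad_refs = [[0.0, 0.0, 0.0], [0.0, 0.0, 0.0]]
`accumulate(grad_refs[0], [4.5, 2.5, 6.0])` → gradients = [4.5, 2.5, 6.0]; grad_refs = [[4.5, 2.5, 6.0], [4.5, 2.5, 6.0]]
`accumulate(grad_refs[1], [2.0, 5.0, 4.5])` → gradients = [6.5, 7.5, 10.5]; grad_refs = [[6.5, 7.5, 10.5], [6.5, 7.5, 10.5]]
`print(gradients)` → prints [6.5, 7.5, 10.5]
`print(grad_refs[0] is grad_refs[1])` → prints True

Answer:
[6.5, 7.5, 10.5]
True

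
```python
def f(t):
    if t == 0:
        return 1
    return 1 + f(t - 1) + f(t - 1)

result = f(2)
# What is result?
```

f(t) = 1 + 2·f(t-1), f(0)=1. Closed form: (1+1)·2^2 - 1 = 7.

Answer: 7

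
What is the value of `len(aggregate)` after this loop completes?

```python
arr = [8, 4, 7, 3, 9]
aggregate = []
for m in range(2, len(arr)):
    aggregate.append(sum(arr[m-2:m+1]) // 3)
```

Number of 3-element averages
`aggregate` takes the values: [] → [6] → [6, 4] → [6, 4, 6]
So `len(aggregate)` = 3

Answer: 3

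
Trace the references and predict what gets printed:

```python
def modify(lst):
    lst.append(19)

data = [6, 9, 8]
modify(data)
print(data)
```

Key concept: function modifies passed list.
Step by step:
`data = [6, 9, 8]` → data = [6, 9, 8]
`modify(data)` → data = [6, 9, 8, 19]
`print(data)` → prints [6, 9, 8, 19]

Answer: [6, 9, 8, 19]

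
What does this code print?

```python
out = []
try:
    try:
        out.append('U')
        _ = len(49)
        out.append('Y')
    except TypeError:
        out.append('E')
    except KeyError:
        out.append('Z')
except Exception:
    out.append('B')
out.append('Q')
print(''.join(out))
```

Execution trace: 'U' (inner try body) → 'E' (inner except TypeError) → 'Q' (after the try/except). Output: UEQ

Answer: UEQ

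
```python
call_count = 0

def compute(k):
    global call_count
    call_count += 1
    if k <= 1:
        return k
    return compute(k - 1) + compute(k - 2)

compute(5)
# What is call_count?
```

Calls(k) = 1 + Calls(k-1) + Calls(k-2); Calls(0)=Calls(1)=1. For k=5 this gives 15.

Answer: 15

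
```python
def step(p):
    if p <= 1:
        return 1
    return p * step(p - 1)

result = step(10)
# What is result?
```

step(10) = 10 * 9 * 8 * 7 * 6 * 5 * 4 * 3 * 2 * 1 = 3628800

Answer: 3628800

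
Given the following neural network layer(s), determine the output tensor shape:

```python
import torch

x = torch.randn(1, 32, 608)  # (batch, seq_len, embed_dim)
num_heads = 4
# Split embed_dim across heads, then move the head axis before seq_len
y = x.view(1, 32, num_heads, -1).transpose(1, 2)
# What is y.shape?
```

Input: (1, 32, 608) -> head_dim = 608 // 4 = 152; after view: (1, 32, 4, 152) -> after transpose(1, 2): (1, 4, 32, 152) -> Output: (1, 4, 32, 152)

Answer: (1, 4, 32, 152)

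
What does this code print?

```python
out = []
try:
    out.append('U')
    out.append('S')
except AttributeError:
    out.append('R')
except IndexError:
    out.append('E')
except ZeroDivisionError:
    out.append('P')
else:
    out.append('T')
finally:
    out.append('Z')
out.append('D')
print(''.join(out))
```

Execution trace: 'U' (try body) → 'S' (try body, no exception) → 'T' (else) → 'Z' (finally) → 'D' (after the try/except). Output: USTZD

Answer: USTZD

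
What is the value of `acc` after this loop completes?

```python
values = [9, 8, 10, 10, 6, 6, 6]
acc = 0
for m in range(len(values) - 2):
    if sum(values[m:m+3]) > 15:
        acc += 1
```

Count windows with sum > 15
`acc` takes the values: 0 → 1 → 2 → 3 → 4 → 5

Answer: 5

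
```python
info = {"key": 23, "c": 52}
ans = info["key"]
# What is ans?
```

Trace:
`info = {"key": 23, "c": 52}` → info = {'key': 23, 'c': 52}
`ans = info["key"]` → ans = 23
So ans = 23

Answer: 23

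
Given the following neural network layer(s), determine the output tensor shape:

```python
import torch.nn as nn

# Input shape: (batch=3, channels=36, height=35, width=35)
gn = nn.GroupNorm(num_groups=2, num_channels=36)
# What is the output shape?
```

Input: (3, 36, 35, 35) -> Output: (3, 36, 35, 35)

Answer: (3, 36, 35, 35)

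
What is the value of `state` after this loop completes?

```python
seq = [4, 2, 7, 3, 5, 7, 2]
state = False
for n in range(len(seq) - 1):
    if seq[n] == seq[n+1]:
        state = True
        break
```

Check consecutive duplicates in [4, 2, 7, 3, 5, 7, 2]
`state` takes the values: False

Answer: False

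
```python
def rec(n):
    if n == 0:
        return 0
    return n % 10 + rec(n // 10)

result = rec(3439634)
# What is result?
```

Sum of digits of 3439634: 4 + 3 + 6 + 9 + 3 + 4 + 3 = 32

Answer: 32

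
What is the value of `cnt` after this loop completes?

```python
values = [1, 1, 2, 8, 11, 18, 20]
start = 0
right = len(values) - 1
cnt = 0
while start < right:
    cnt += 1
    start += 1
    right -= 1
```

Iterations until pointers meet (list length 7)
`cnt` takes the values: 0 → 1 → 2 → 3

Answer: 3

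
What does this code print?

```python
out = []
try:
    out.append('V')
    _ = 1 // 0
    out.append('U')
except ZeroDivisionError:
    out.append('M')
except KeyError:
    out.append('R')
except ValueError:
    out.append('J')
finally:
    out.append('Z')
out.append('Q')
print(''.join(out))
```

Execution trace: 'V' (try body) → 'M' (except ZeroDivisionError) → 'Z' (finally) → 'Q' (after the try/except). Output: VMZQ

Answer: VMZQ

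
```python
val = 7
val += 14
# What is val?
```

Trace:
`val = 7` → val = 7
`val += 14` → val = 21
So val = 21

Answer: 21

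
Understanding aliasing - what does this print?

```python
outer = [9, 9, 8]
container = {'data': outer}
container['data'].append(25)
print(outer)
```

Key concept: dict holds reference to list.
Step by step:
`outer = [9, 9, 8]` → outer = [9, 9, 8]
`container = {'data': outer}` → container = {'data': [9, 9, 8]}
`container['data'].append(25)` → outer = [9, 9, 8, 25]; container = {'data': [9, 9, 8, 25]}
`print(outer)` → prints [9, 9, 8, 25]

Answer: [9, 9, 8, 25]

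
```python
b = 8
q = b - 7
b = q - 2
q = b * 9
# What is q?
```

Trace:
`b = 8` → b = 8
`q = b - 7` → q = 1
`b = q - 2` → b = -1
`q = b * 9` → q = -9
So q = -9

Answer: -9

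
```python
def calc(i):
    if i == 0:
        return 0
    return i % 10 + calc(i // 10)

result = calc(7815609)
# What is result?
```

Sum of digits of 7815609: 9 + 0 + 6 + 5 + 1 + 8 + 7 = 36

Answer: 36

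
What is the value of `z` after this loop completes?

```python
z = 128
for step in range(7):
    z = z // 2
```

Halve 7 times: 128 // 2^7 = 1
`z` takes the values: 128 → 64 → 32 → 16 → 8 → 4 → 2 → 1

Answer: 1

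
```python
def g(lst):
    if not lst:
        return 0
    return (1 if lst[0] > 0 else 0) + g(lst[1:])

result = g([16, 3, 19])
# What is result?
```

Count of positive elements in [16, 3, 19] = 3

Answer: 3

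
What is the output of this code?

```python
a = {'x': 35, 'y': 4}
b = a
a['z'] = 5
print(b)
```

Key concept: dict aliasing.
Step by step:
`a = {'x': 35, 'y': 4}` → a = {'x': 35, 'y': 4}
`b = a` → b = {'x': 35, 'y': 4} (same object as a)
`a['z'] = 5` → a = {'x': 35, 'y': 4, 'z': 5} (same object as b); b = {'x': 35, 'y': 4, 'z': 5} (same object as a)
`print(b)` → prints {'x': 35, 'y': 4, 'z': 5}

Answer: {'x': 35, 'y': 4, 'z': 5}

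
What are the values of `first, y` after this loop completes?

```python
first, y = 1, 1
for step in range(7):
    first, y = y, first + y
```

Fibonacci: after 7 iterations
`first, y` takes the values: (1, 1) → (1, 2) → (2, 3) → (3, 5) → (5, 8) → (8, 13) → (13, 21) → (21, 34)

Answer: 21, 34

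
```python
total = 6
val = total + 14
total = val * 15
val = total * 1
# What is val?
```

Trace:
`total = 6` → total = 6
`val = total + 14` → val = 20
`total = val * 15` → total = 300
`val = total * 1` → val = 300
So val = 300

Answer: 300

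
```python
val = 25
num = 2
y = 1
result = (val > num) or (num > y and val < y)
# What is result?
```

Trace:
`val = 25` → val = 25
`num = 2` → num = 2
`y = 1` → y = 1
`result = (val > num) or (num > y and val < y)` → result = True
So result = True

Answer: True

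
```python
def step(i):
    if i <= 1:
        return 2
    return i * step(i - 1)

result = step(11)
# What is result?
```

step(11) = 11 * 10 * 9 * 8 * 7 * 6 * 5 * 4 * 3 * 2 * 2 = 79833600

Answer: 79833600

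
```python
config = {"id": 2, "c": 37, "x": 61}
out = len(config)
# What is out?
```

Trace:
`config = {"id": 2, "c": 37, "x": 61}` → config = {'id': 2, 'c': 37, 'x': 61}
`out = len(config)` → out = 3
So out = 3

Answer: 3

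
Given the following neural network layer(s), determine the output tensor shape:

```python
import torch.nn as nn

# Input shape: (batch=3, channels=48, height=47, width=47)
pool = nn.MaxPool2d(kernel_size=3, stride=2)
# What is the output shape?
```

Input: (3, 48, 47, 47) -> Output: (3, 48, 23, 23)

Answer: (3, 48, 23, 23)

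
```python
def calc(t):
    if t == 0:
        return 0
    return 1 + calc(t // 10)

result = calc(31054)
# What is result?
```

Count of digits of 31054: 5

Answer: 5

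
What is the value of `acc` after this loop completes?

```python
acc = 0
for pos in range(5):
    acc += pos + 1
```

Start at 0, add 1 to 5 = 15
`acc` takes the values: 0 → 1 → 3 → 6 → 10 → 15

Answer: 15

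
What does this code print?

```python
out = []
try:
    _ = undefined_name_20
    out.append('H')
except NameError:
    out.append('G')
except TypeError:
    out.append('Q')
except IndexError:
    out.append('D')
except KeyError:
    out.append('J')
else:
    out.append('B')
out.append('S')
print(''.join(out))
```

Execution trace: 'G' (except NameError) → 'S' (after the try/except). Output: GS

Answer: GS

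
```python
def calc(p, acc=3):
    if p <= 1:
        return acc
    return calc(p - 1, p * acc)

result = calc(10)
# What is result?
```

Accumulator trace (n, acc): (10, 3) -> (9, 30) -> (8, 270) -> (7, 2160) -> (6, 15120) -> (5, 90720) -> (4, 453600) -> (3, 1814400) -> (2, 5443200) -> (1, 10886400) -> return 10886400

Answer: 10886400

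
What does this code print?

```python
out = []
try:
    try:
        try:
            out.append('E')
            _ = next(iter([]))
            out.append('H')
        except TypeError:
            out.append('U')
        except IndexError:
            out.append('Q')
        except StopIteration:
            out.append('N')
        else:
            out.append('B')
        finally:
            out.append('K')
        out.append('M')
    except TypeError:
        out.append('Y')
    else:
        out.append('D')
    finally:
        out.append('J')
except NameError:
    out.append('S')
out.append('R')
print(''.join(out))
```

Execution trace: 'E' (inner try body) → 'N' (inner except StopIteration) → 'K' (inner finally) → 'M' (try body, no exception) → 'D' (else) → 'J' (finally) → 'R' (after the try/except). Output: ENKMDJR

Answer: ENKMDJR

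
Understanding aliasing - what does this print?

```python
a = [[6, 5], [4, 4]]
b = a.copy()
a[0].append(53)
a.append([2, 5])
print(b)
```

Key concept: shallow copy with nested lists.
Step by step:
`a = [[6, 5], [4, 4]]` → a = [[6, 5], [4, 4]]
`b = a.copy()` → b = [[6, 5], [4, 4]]
`a[0].append(53)` → a = [[6, 5, 53], [4, 4]]; b = [[6, 5, 53], [4, 4]]
`a.append([2, 5])` → a = [[6, 5, 53], [4, 4], [2, 5]]
`print(b)` → prints [[6, 5, 53], [4, 4]]

Answer: [[6, 5, 53], [4, 4]]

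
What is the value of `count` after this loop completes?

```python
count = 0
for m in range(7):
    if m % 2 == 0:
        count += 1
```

Count numbers divisible by 2 in range(7)
`count` takes the values: 0 → 1 → 2 → 3 → 4

Answer: 4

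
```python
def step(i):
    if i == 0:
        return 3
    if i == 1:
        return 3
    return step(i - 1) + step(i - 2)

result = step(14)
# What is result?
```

Build up from base cases: step(0)=3, step(1)=3, step(2)=6, step(3)=9, step(4)=15, step(5)=24, step(6)=39, ..., step(14)=1830

Answer: 1830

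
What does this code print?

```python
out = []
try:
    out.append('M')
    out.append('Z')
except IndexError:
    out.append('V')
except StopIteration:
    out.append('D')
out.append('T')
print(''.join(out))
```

Execution trace: 'M' (try body) → 'Z' (try body, no exception) → 'T' (after the try/except). Output: MZT

Answer: MZT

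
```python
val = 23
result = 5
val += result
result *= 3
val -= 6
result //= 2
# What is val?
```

Trace:
`val = 23` → val = 23
`result = 5` → result = 5
`val += result` → val = 28
`result *= 3` → result = 15
`val -= 6` → val = 22
`result //= 2` → result = 7
So val = 22

Answer: 22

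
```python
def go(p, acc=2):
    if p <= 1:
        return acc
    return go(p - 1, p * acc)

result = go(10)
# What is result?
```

Accumulator trace (n, acc): (10, 2) -> (9, 20) -> (8, 180) -> (7, 1440) -> (6, 10080) -> (5, 60480) -> (4, 302400) -> (3, 1209600) -> (2, 3628800) -> (1, 7257600) -> return 7257600

Answer: 7257600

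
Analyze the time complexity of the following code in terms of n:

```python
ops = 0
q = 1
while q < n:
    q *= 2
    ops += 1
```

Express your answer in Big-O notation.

Each loop level contributes: log n. Multiplying the contributions gives O(log n).

Answer: O(log n)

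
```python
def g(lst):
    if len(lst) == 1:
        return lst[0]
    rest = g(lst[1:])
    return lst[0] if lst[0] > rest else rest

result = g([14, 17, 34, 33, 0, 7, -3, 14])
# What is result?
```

Recursive max over [14, 17, 34, 33, 0, 7, -3, 14] = 34

Answer: 34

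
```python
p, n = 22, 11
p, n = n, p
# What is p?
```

Trace:
`p, n = 22, 11` → p = 22; n = 11
`p, n = n, p` → p = 11; n = 22
So p = 11

Answer: 11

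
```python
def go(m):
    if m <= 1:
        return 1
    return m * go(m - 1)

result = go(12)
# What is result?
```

go(12) = 12 * 11 * 10 * 9 * 8 * 7 * 6 * 5 * 4 * 3 * 2 * 1 = 479001600

Answer: 479001600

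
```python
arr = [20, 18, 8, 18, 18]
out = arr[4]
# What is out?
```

Trace:
`arr = [20, 18, 8, 18, 18]` → arr = [20, 18, 8, 18, 18]
`out = arr[4]` → out = 18
So out = 18

Answer: 18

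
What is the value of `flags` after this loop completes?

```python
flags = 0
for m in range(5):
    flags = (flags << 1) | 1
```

Build 5 consecutive 1-bits: 0b11111
`flags` takes the values: 0 → 1 → 3 → 7 → 15 → 31

Answer: 31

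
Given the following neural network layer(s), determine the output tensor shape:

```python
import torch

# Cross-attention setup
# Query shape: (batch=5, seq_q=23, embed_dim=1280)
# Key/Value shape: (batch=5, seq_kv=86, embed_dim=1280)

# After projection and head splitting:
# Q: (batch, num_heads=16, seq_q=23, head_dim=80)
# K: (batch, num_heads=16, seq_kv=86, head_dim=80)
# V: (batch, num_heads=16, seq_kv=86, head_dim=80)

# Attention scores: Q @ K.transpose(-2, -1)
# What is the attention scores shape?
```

Input: (5, 23, 1280) -> Output: (5, 16, 23, 86)

Answer: (5, 16, 23, 86)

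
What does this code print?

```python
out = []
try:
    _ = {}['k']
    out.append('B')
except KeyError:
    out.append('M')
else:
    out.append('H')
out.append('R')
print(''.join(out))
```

Execution trace: 'M' (except KeyError) → 'R' (after the try/except). Output: MR

Answer: MR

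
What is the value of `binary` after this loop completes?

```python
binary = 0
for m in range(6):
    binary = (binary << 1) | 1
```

Build 6 consecutive 1-bits: 0b111111
`binary` takes the values: 0 → 1 → 3 → 7 → 15 → 31 → 63

Answer: 63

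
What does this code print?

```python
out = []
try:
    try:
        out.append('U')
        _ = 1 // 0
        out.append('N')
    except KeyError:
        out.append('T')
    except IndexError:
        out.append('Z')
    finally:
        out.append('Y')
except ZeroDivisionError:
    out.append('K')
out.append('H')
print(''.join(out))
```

Execution trace: 'U' (try body) → 'Y' (finally) → 'K' (outer except ZeroDivisionError) → 'H' (after the try/except). Output: UYKH

Answer: UYKH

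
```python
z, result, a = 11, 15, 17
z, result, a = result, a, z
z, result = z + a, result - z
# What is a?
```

Trace:
`z, result, a = 11, 15, 17` → z = 11; result = 15; a = 17
`z, result, a = result, a, z` → z = 15; result = 17; a = 11
`z, result = z + a, result - z` → z = 26; result = 2
So a = 11

Answer: 11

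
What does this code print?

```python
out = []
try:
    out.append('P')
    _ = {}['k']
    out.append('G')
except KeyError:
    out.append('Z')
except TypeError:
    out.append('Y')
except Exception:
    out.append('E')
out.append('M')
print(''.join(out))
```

Execution trace: 'P' (try body) → 'Z' (except KeyError) → 'M' (after the try/except). Output: PZM

Answer: PZM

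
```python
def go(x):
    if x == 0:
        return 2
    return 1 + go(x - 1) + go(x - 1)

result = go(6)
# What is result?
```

go(x) = 1 + 2·go(x-1), go(0)=2. Closed form: (2+1)·2^6 - 1 = 191.

Answer: 191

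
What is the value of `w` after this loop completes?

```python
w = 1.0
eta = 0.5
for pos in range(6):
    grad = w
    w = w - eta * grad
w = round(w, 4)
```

Gradient descent: w = 1.0 * (1 - 0.5)^6
`w` takes the values: 1.0 → 0.5 → 0.25 → 0.125 → 0.0625 → 0.03125 → 0.015625 → 0.0156

Answer: 0.0156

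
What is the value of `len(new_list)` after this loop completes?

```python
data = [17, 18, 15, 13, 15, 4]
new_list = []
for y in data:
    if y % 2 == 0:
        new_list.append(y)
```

Count even numbers in [17, 18, 15, 13, 15, 4]
`new_list` takes the values: [] → [18] → [18, 4]
So `len(new_list)` = 2

Answer: 2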